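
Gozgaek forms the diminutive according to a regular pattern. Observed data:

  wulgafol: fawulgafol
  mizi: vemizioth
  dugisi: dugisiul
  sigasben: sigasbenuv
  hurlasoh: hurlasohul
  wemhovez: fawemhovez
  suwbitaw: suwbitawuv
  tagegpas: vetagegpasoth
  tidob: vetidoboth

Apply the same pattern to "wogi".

fawogi

"wogi" begins with w-. The stems beginning with w- (wemhovez → fawemhovez, wulgafol → fawulgafol) add the prefix fa-.
The other patterns: stems beginning with s- add -uv; stems beginning with m- or t- add ve- … -oth around the stem; stems beginning with d- or h- add -ul.
So wogi → fawogi.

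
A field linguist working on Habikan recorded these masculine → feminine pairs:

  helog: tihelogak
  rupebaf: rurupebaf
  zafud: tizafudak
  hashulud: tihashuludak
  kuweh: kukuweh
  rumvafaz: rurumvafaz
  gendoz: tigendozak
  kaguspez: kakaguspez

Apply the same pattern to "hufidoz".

tihufidozak

gendoz and rumvafaz both end in -z yet inflect differently (tigendozak, rurumvafaz), so the final letter is not what conditions the rule; the last vowel is.
"hufidoz" has last vowel 'o'. The stems whose last vowel is 'o' (helog → tihelogak, gendoz → tigendozak) add ti- … -ak around the stem.
So hufidoz → tihufidozak.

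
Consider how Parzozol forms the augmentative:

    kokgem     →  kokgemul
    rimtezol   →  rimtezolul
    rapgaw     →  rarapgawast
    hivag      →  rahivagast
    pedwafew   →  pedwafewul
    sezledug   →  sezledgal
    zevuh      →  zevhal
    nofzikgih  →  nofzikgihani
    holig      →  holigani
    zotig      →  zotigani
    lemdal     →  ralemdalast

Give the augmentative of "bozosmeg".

holig and hivag both end in -g yet inflect differently (holigani, rahivagast), so the final letter is not what conditions the rule; the last vowel is.
"bozosmeg" has last vowel 'e'. The stems whose last vowel is 'e' (pedwafew → pedwafewul, kokgem → kokgemul) add -ul.
So bozosmeg → bozosmegul.

bozosmegul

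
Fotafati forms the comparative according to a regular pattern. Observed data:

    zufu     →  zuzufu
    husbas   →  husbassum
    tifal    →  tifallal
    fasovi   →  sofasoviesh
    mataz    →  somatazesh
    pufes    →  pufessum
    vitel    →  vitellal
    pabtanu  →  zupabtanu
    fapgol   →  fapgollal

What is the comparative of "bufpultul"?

mataz and husbas both have last vowel 'a' yet inflect differently (somatazesh, husbassum), so the last vowel is not what conditions the rule; the final letter is.
"bufpultul" ends in -l. The stems ending in -l (vitel → vitellal, tifal → tifallal, fapgol → fapgollal) double the final consonant and add -al.
The other patterns: stems ending in -i or -z add so- … -esh around the stem; stems ending in -u add the prefix zu-; stems ending in -s double the final consonant and add -um.
So bufpultul → bufpultullal.

bufpultullal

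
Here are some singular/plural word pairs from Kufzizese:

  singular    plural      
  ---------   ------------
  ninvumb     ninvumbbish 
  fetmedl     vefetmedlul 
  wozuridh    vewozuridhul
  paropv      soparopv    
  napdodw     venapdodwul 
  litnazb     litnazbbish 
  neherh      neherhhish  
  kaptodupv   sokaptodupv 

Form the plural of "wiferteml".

wifertemllish

"wiferteml" has second-to-last letter 'm'. The one such stem in the data (ninvumb → ninvumbbish) doubles the final consonant and adds -ish (as do litnazb, neherh), so the same rule applies.
So wiferteml → wifertemllish.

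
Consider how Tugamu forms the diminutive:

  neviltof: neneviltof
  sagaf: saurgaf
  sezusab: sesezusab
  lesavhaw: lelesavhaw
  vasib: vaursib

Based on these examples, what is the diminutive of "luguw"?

luurguw

neviltof and sagaf both end in -f yet inflect differently (neneviltof, saurgaf), so the final letter is not what conditions the rule; the number of vowels is.
"luguw" has 2 vowels. The stems with 2 vowels (sagaf → saurgaf, vasib → vaursib) insert -ur- after the first vowel.
So luguw → luurguw.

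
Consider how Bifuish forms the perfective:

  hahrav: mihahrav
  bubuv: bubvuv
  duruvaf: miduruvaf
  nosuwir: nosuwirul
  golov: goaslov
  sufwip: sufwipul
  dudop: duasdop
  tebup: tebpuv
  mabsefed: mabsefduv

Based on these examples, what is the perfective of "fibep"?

fibpuv

golov and bubuv both end in -v yet inflect differently (goaslov, bubvuv), so the final letter is not what conditions the rule; the last vowel is.
"fibep" has last vowel 'e'. The one such stem in the data (mabsefed → mabsefduv) deletes the last vowel and adds -uv (as do bubuv, tebup), so the same rule applies.
So fibep → fibpuv.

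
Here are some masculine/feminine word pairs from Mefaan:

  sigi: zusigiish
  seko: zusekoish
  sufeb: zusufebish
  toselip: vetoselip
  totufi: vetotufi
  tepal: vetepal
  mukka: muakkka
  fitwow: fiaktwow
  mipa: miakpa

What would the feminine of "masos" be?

sigi and totufi both end in -i yet inflect differently (zusigiish, vetotufi), so the final letter is not what conditions the rule; the first letter is.
"masos" begins with m-. The stems beginning with m- (mukka → muakkka, mipa → miakpa) insert -ak- after the first vowel.
The other patterns: stems beginning with s- add zu- … -ish around the stem; stems beginning with t- add the prefix ve-.
So masos → maaksos.

maaksos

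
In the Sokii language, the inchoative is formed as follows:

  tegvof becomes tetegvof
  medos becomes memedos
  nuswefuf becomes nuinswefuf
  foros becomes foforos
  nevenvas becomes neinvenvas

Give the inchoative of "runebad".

ruinnebad

"runebad" has last vowel 'a'. The one such stem in the data (nevenvas → neinvenvas) inserts -in- after the first vowel (as does nuswefuf), so the same rule applies.
The other pattern: stems whose last vowel is 'o' repeat the first consonant+vowel as a prefix.
So runebad → ruinnebad.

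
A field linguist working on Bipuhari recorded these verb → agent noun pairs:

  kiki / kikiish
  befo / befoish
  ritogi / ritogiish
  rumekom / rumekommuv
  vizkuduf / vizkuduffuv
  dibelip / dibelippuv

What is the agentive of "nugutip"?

nugutippuv

befo and rumekom both have last vowel 'o' yet inflect differently (befoish, rumekommuv), so the last vowel is not what conditions the rule; whether the stem ends in a vowel or a consonant is.
"nugutip" ends in a consonant. The stems ending in a consonant (rumekom → rumekommuv, vizkuduf → vizkuduffuv, dibelip → dibelippuv) double the final consonant and add -uv.
So nugutip → nugutippuv.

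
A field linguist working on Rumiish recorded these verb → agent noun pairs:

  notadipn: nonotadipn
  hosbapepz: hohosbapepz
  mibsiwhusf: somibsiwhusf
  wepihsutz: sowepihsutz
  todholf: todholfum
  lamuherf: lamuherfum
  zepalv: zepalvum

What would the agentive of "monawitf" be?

somonawitf

hosbapepz and wepihsutz both end in -z yet inflect differently (hohosbapepz, sowepihsutz), so the final letter is not what conditions the rule; the second-to-last letter is.
"monawitf" has second-to-last letter 't'. The one such stem in the data (wepihsutz → sowepihsutz) adds the prefix so-, so the same rule applies.
So monawitf → somonawitf.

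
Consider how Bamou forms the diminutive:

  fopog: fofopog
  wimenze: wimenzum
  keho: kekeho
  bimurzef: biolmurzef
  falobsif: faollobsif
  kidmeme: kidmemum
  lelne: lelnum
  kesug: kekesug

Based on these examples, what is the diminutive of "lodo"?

kidmeme and bimurzef both have last vowel 'e' yet inflect differently (kidmemum, biolmurzef), so the last vowel is not what conditions the rule; the final letter is.
"lodo" ends in -o. The one such stem in the data (keho → kekeho) repeats the first consonant+vowel as a prefix (as do fopog, kesug), so the same rule applies.
The other patterns: stems ending in -e drop the final letter and add -um; stems ending in -f insert -ol- after the first vowel.
So lodo → lolodo.

lolodo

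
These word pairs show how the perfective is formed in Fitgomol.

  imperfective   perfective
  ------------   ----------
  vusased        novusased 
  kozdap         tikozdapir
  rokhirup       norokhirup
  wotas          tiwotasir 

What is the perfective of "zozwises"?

nozozwises

kozdap and rokhirup both end in -p yet inflect differently (tikozdapir, norokhirup), so the final letter is not what conditions the rule; the number of vowels is.
"zozwises" has 3 vowels. The stems with 3 vowels (vusased → novusased, rokhirup → norokhirup) add the prefix no-.
The other pattern: stems with 2 vowels add ti- … -ir around the stem.
So zozwises → nozozwises.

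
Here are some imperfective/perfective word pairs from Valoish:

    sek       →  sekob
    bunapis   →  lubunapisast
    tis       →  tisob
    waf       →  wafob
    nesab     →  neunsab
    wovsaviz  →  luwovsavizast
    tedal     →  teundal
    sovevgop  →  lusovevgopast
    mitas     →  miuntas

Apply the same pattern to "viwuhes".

"viwuhes" has 3 vowels. The stems with 3 vowels (sovevgop → lusovevgopast, bunapis → lubunapisast, wovsaviz → luwovsavizast) add lu- … -ast around the stem.
So viwuhes → luviwuhesast.

luviwuhesast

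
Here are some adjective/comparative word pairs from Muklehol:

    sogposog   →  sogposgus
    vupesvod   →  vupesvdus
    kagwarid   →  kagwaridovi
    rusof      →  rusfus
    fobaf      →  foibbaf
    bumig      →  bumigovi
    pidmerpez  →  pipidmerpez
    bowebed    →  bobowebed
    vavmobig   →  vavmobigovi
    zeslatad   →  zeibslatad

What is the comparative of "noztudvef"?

nonoztudvef

kagwarid and zeslatad both end in -d yet inflect differently (kagwaridovi, zeibslatad), so the final letter is not what conditions the rule; the last vowel is.
"noztudvef" has last vowel 'e'. The stems whose last vowel is 'e' (pidmerpez → pipidmerpez, bowebed → bobowebed) repeat the first consonant+vowel as a prefix.
The other patterns: stems whose last vowel is 'i' add -ovi; stems whose last vowel is 'a' insert -ib- after the first vowel; stems whose last vowel is 'o' delete the last vowel and add -us.
So noztudvef → nonoztudvef.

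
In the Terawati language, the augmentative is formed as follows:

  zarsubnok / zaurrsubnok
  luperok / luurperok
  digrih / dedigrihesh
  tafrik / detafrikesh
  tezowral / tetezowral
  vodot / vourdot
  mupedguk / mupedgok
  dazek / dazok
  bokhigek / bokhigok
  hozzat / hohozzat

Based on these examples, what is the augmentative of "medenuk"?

medenok

zarsubnok and mupedguk both end in -k yet inflect differently (zaurrsubnok, mupedgok), so the final letter is not what conditions the rule; the last vowel is.
"medenuk" has last vowel 'u'. The one such stem in the data (mupedguk → mupedgok) changes the last vowel to 'o' (as do bokhigek, dazek), so the same rule applies.
So medenuk → medenok.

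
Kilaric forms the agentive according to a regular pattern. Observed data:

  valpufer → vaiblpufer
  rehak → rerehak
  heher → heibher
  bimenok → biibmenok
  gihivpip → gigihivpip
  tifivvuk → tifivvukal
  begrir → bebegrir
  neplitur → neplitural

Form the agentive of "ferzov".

feibrzov

neplitur and begrir both end in -r yet inflect differently (neplitural, bebegrir), so the final letter is not what conditions the rule; the last vowel is.
"ferzov" has last vowel 'o'. The one such stem in the data (bimenok → biibmenok) inserts -ib- after the first vowel (as do heher, valpufer), so the same rule applies.
The other patterns: stems whose last vowel is 'u' add -al; stems whose last vowel is 'a' or 'i' repeat the first consonant+vowel as a prefix.
So ferzov → feibrzov.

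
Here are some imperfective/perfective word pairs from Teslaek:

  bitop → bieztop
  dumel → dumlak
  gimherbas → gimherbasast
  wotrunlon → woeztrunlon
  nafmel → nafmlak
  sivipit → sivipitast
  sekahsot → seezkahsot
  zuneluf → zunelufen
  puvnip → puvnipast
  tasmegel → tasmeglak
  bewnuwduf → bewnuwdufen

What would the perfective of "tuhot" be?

tuezhot

sivipit and sekahsot both end in -t yet inflect differently (sivipitast, seezkahsot), so the final letter is not what conditions the rule; the last vowel is.
"tuhot" has last vowel 'o'. The stems whose last vowel is 'o' (wotrunlon → woeztrunlon, sekahsot → seezkahsot, bitop → bieztop) insert -ez- after the first vowel.
So tuhot → tuezhot.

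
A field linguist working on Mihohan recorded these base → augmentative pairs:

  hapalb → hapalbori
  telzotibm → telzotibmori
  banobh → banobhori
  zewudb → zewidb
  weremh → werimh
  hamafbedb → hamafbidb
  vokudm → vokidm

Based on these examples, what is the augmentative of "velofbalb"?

velofbalbori

hapalb and zewudb both end in -b yet inflect differently (hapalbori, zewidb), so the final letter is not what conditions the rule; the second-to-last letter is.
"velofbalb" has second-to-last letter 'l'. The one such stem in the data (hapalb → hapalbori) adds -ori, so the same rule applies.
The other pattern: stems whose second-to-last letter is 'd' or 'm' change the last vowel to 'i'.
So velofbalb → velofbalbori.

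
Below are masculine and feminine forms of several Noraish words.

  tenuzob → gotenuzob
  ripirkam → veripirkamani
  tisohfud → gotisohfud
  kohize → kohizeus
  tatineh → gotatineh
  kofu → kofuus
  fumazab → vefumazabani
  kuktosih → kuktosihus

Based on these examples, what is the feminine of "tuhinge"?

tatineh and kuktosih both end in -h yet inflect differently (gotatineh, kuktosihus), so the final letter is not what conditions the rule; the first letter is.
"tuhinge" begins with t-. The stems beginning with t- (tenuzob → gotenuzob, tisohfud → gotisohfud, tatineh → gotatineh) add the prefix go-.
The other patterns: stems beginning with k- add -us; stems beginning with f- or r- add ve- … -ani around the stem.
So tuhinge → gotuhinge.

gotuhinge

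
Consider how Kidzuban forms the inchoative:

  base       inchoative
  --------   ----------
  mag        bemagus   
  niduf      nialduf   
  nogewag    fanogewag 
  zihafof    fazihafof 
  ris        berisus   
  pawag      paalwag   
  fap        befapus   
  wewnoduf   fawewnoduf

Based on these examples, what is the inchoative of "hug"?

"hug" has 1 vowel. The stems with 1 vowel (fap → befapus, mag → bemagus, ris → berisus) add be- … -us around the stem.
So hug → behugus.

behugus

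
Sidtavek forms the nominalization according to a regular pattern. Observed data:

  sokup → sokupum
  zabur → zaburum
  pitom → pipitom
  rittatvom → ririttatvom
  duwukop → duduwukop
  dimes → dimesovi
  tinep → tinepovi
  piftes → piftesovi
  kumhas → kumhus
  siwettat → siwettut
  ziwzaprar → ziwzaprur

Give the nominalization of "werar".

sokup and duwukop both end in -p yet inflect differently (sokupum, duduwukop), so the final letter is not what conditions the rule; the last vowel is.
"werar" has last vowel 'a'. The stems whose last vowel is 'a' (kumhas → kumhus, siwettat → siwettut, ziwzaprar → ziwzaprur) change the last vowel to 'u'.
So werar → werur.

werur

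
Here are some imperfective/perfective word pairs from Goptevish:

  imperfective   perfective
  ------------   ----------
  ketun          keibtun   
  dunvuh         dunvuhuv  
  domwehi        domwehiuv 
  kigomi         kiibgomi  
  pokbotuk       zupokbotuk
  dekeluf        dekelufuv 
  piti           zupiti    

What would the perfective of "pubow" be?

zupubow

domwehi and kigomi both end in -i yet inflect differently (domwehiuv, kiibgomi), so the final letter is not what conditions the rule; the first letter is.
"pubow" begins with p-. The stems beginning with p- (piti → zupiti, pokbotuk → zupokbotuk) add the prefix zu-.
The other patterns: stems beginning with d- add -uv; stems beginning with k- insert -ib- after the first vowel.
So pubow → zupubow.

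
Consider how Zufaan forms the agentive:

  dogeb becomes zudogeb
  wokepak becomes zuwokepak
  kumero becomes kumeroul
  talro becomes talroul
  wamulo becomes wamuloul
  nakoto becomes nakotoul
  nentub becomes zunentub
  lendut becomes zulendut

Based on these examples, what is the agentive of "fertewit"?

wamulo and wokepak both begin with w- yet inflect differently (wamuloul, zuwokepak), so the first letter is not what conditions the rule; the final letter is.
"fertewit" ends in -t. The one such stem in the data (lendut → zulendut) adds the prefix zu-, so the same rule applies.
The other pattern: stems ending in -o add -ul.
So fertewit → zufertewit.

zufertewit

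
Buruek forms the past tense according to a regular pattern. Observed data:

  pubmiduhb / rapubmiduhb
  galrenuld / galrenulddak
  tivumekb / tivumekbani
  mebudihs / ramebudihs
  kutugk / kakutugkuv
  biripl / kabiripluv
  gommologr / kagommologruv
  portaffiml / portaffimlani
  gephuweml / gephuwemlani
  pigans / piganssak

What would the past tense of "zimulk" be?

mebudihs and pigans both end in -s yet inflect differently (ramebudihs, piganssak), so the final letter is not what conditions the rule; the second-to-last letter is.
"zimulk" has second-to-last letter 'l'. The one such stem in the data (galrenuld → galrenulddak) doubles the final consonant and adds -ak (as does pigans), so the same rule applies.
So zimulk → zimulkkak.

zimulkkak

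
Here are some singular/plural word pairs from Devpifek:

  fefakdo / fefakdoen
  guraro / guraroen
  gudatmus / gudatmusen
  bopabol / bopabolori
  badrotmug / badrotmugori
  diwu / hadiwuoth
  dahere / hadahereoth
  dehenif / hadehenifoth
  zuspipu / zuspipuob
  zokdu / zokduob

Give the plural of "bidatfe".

diwu and zuspipu both end in -u yet inflect differently (hadiwuoth, zuspipuob), so the final letter is not what conditions the rule; the first letter is.
"bidatfe" begins with b-. The stems beginning with b- (bopabol → bopabolori, badrotmug → badrotmugori) add -ori.
So bidatfe → bidatfeori.

bidatfeori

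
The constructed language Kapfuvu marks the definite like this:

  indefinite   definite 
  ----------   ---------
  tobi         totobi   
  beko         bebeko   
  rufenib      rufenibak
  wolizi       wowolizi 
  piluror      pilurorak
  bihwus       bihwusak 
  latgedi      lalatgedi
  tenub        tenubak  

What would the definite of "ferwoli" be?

feferwoli

rufenib and tobi both have last vowel 'i' yet inflect differently (rufenibak, totobi), so the last vowel is not what conditions the rule; whether the stem ends in a vowel or a consonant is.
"ferwoli" ends in a vowel. The stems ending in a vowel (tobi → totobi, wolizi → wowolizi, latgedi → lalatgedi) repeat the first consonant+vowel as a prefix.
So ferwoli → feferwoli.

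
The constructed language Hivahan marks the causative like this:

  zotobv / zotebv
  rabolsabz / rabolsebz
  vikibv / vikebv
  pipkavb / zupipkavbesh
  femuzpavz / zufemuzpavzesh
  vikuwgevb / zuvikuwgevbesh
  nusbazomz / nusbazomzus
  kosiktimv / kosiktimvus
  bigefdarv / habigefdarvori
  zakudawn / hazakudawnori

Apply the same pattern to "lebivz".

zulebivzesh

rabolsabz and femuzpavz both end in -z yet inflect differently (rabolsebz, zufemuzpavzesh), so the final letter is not what conditions the rule; the second-to-last letter is.
"lebivz" has second-to-last letter 'v'. The stems whose second-to-last letter is 'v' (pipkavb → zupipkavbesh, femuzpavz → zufemuzpavzesh, vikuwgevb → zuvikuwgevbesh) add zu- … -esh around the stem.
The other patterns: stems whose second-to-last letter is 'b' change the last vowel to 'e'; stems whose second-to-last letter is 'm' add -us; stems whose second-to-last letter is 'r' or 'w' add ha- … -ori around the stem.
So lebivz → zulebivzesh.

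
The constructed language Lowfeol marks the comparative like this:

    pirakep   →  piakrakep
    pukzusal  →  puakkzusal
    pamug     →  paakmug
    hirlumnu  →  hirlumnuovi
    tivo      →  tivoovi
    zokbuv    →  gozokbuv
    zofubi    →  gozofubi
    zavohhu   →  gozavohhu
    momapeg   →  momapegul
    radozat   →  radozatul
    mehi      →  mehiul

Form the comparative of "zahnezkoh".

gozahnezkoh

hirlumnu and zavohhu both end in -u yet inflect differently (hirlumnuovi, gozavohhu), so the final letter is not what conditions the rule; the first letter is.
"zahnezkoh" begins with z-. The stems beginning with z- (zokbuv → gozokbuv, zofubi → gozofubi, zavohhu → gozavohhu) add the prefix go-.
The other patterns: stems beginning with p- insert -ak- after the first vowel; stems beginning with h- or t- add -ovi; stems beginning with m- or r- add -ul.
So zahnezkoh → gozahnezkoh.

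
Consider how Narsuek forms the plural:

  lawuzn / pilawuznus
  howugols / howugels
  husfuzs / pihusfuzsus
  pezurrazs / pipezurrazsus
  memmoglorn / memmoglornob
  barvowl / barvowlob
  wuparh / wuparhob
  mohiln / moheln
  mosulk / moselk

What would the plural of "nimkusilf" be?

memmoglorn and lawuzn both end in -n yet inflect differently (memmoglornob, pilawuznus), so the final letter is not what conditions the rule; the second-to-last letter is.
"nimkusilf" has second-to-last letter 'l'. The stems whose second-to-last letter is 'l' (mohiln → moheln, howugols → howugels, mosulk → moselk) change the last vowel to 'e'.
The other patterns: stems whose second-to-last letter is 'r' or 'w' add -ob; stems whose second-to-last letter is 'z' add pi- … -us around the stem.
So nimkusilf → nimkuself.

nimkuself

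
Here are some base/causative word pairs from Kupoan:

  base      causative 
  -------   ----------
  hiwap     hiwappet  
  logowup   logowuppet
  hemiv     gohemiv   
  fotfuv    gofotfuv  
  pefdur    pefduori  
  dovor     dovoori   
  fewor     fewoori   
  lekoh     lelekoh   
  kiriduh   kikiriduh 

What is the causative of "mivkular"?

mivkulaori

logowup and fotfuv both have last vowel 'u' yet inflect differently (logowuppet, gofotfuv), so the last vowel is not what conditions the rule; the final letter is.
"mivkular" ends in -r. The stems ending in -r (pefdur → pefduori, dovor → dovoori, fewor → fewoori) drop the final letter and add -ori.
So mivkular → mivkulaori.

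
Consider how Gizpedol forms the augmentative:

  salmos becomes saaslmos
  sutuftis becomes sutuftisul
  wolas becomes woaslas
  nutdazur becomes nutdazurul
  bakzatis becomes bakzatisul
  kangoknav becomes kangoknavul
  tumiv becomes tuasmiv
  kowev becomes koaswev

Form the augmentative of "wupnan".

wuaspnan

kowev and kangoknav both end in -v yet inflect differently (koaswev, kangoknavul), so the final letter is not what conditions the rule; the number of vowels is.
"wupnan" has 2 vowels. The stems with 2 vowels (salmos → saaslmos, kowev → koaswev, wolas → woaslas) insert -as- after the first vowel.
The other pattern: stems with 3 vowels add -ul.
So wupnan → wuaspnan.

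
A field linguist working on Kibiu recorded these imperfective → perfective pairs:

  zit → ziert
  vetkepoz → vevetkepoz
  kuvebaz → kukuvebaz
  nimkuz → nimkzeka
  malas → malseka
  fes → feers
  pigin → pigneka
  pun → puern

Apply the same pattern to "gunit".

gunteka

pun and pigin both end in -n yet inflect differently (puern, pigneka), so the final letter is not what conditions the rule; the number of vowels is.
"gunit" has 2 vowels. The stems with 2 vowels (pigin → pigneka, nimkuz → nimkzeka, malas → malseka) delete the last vowel and add -eka.
So gunit → gunteka.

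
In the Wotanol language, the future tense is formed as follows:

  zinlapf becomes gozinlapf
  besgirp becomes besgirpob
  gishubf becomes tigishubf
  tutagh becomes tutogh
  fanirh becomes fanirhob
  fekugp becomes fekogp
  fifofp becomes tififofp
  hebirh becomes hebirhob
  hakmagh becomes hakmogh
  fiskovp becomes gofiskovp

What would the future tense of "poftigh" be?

poftogh

besgirp and fiskovp both end in -p yet inflect differently (besgirpob, gofiskovp), so the final letter is not what conditions the rule; the second-to-last letter is.
"poftigh" has second-to-last letter 'g'. The stems whose second-to-last letter is 'g' (tutagh → tutogh, fekugp → fekogp, hakmagh → hakmogh) change the last vowel to 'o'.
So poftigh → poftogh.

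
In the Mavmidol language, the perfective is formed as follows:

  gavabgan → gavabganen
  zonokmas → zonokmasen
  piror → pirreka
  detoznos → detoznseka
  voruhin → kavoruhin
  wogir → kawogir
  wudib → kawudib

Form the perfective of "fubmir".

kafubmir

"fubmir" has last vowel 'i'. The stems whose last vowel is 'i' (voruhin → kavoruhin, wogir → kawogir, wudib → kawudib) add the prefix ka-.
So fubmir → kafubmir.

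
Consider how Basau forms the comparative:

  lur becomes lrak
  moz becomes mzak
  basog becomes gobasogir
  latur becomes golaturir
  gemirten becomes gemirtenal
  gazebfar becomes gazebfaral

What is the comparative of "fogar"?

lur and latur both end in -r yet inflect differently (lrak, golaturir), so the final letter is not what conditions the rule; the number of vowels is.
"fogar" has 2 vowels. The stems with 2 vowels (basog → gobasogir, latur → golaturir) add go- … -ir around the stem.
The other patterns: stems with 1 vowel delete the last vowel and add -ak; stems with 3 vowels add -al.
So fogar → gofogarir.

gofogarir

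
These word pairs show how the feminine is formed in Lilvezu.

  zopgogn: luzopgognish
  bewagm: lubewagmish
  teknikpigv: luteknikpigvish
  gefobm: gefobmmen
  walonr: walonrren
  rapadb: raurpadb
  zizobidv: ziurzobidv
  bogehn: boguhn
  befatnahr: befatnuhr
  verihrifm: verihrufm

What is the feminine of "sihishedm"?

bewagm and gefobm both end in -m yet inflect differently (lubewagmish, gefobmmen), so the final letter is not what conditions the rule; the second-to-last letter is.
"sihishedm" has second-to-last letter 'd'. The stems whose second-to-last letter is 'd' (rapadb → raurpadb, zizobidv → ziurzobidv) insert -ur- after the first vowel.
The other patterns: stems whose second-to-last letter is 'g' add lu- … -ish around the stem; stems whose second-to-last letter is 'b' or 'n' double the final consonant and add -en; stems whose second-to-last letter is 'f' or 'h' change the last vowel to 'u'.
So sihishedm → siurhishedm.

siurhishedm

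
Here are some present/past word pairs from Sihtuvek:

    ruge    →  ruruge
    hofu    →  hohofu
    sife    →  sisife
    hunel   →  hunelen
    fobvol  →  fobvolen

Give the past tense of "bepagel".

bepagelen

ruge and hunel both have last vowel 'e' yet inflect differently (ruruge, hunelen), so the last vowel is not what conditions the rule; whether the stem ends in a vowel or a consonant is.
"bepagel" ends in a consonant. The stems ending in a consonant (hunel → hunelen, fobvol → fobvolen) add -en.
So bepagel → bepagelen.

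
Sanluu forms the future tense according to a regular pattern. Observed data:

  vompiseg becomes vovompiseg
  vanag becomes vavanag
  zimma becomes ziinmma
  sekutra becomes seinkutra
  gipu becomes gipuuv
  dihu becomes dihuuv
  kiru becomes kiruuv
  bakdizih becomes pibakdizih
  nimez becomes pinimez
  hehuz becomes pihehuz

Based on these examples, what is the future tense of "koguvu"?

koguvuuv

"koguvu" ends in -u. The stems ending in -u (gipu → gipuuv, dihu → dihuuv, kiru → kiruuv) add -uv.
So koguvu → koguvuuv.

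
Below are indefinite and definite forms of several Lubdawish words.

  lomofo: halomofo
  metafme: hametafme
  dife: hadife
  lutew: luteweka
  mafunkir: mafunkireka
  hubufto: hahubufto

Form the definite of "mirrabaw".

mirrabaweka

"mirrabaw" ends in a consonant. The stems ending in a consonant (lutew → luteweka, mafunkir → mafunkireka) add -eka.
The other pattern: stems ending in a vowel add the prefix ha-.
So mirrabaw → mirrabaweka.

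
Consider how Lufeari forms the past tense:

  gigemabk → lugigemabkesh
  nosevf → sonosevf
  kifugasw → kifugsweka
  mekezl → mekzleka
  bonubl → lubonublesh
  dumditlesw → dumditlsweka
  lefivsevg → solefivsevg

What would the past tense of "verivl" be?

"verivl" has second-to-last letter 'v'. The stems whose second-to-last letter is 'v' (nosevf → sonosevf, lefivsevg → solefivsevg) add the prefix so-.
So verivl → soverivl.

soverivl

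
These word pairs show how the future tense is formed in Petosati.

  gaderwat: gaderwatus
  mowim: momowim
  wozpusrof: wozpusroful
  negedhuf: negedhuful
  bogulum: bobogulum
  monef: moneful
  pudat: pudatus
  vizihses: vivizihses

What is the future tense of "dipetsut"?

"dipetsut" ends in -t. The stems ending in -t (pudat → pudatus, gaderwat → gaderwatus) add -us.
So dipetsut → dipetsutus.

dipetsutus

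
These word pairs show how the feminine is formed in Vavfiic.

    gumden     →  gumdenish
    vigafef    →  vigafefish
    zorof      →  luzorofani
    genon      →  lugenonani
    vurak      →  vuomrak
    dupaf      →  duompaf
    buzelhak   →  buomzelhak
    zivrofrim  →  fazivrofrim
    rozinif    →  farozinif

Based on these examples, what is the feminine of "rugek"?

vigafef and zorof both end in -f yet inflect differently (vigafefish, luzorofani), so the final letter is not what conditions the rule; the last vowel is.
"rugek" has last vowel 'e'. The stems whose last vowel is 'e' (gumden → gumdenish, vigafef → vigafefish) add -ish.
The other patterns: stems whose last vowel is 'o' add lu- … -ani around the stem; stems whose last vowel is 'a' insert -om- after the first vowel; stems whose last vowel is 'i' add the prefix fa-.
So rugek → rugekish.

rugekish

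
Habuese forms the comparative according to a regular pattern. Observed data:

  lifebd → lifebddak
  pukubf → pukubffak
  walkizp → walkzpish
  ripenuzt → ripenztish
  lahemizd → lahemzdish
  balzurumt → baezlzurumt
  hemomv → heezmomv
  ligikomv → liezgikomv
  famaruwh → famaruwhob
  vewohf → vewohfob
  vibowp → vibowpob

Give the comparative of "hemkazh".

hemkzhish

"hemkazh" has second-to-last letter 'z'. The stems whose second-to-last letter is 'z' (walkizp → walkzpish, ripenuzt → ripenztish, lahemizd → lahemzdish) delete the last vowel and add -ish.
The other patterns: stems whose second-to-last letter is 'b' double the final consonant and add -ak; stems whose second-to-last letter is 'm' insert -ez- after the first vowel; stems whose second-to-last letter is 'h' or 'w' add -ob.
So hemkazh → hemkzhish.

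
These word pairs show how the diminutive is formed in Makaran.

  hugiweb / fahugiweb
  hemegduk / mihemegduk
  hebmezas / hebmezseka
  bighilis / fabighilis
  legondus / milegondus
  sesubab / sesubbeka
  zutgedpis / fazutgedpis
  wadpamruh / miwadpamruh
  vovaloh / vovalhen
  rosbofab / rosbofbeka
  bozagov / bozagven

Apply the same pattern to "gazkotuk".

migazkotuk

hugiweb and rosbofab both end in -b yet inflect differently (fahugiweb, rosbofbeka), so the final letter is not what conditions the rule; the last vowel is.
"gazkotuk" has last vowel 'u'. The stems whose last vowel is 'u' (legondus → milegondus, wadpamruh → miwadpamruh, hemegduk → mihemegduk) add the prefix mi-.
So gazkotuk → migazkotuk.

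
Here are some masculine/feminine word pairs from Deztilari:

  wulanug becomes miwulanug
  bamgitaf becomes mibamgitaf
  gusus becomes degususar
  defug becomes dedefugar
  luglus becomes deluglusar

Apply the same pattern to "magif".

demagifar

wulanug and defug both end in -g yet inflect differently (miwulanug, dedefugar), so the final letter is not what conditions the rule; the number of vowels is.
"magif" has 2 vowels. The stems with 2 vowels (luglus → deluglusar, defug → dedefugar, gusus → degususar) add de- … -ar around the stem.
So magif → demagifar.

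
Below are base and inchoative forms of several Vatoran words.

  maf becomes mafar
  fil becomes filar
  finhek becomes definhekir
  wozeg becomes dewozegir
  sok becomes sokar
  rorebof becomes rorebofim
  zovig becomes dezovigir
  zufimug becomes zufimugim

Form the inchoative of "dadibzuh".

dadibzuhim

sok and finhek both end in -k yet inflect differently (sokar, definhekir), so the final letter is not what conditions the rule; the number of vowels is.
"dadibzuh" has 3 vowels. The stems with 3 vowels (zufimug → zufimugim, rorebof → rorebofim) add -im.
The other patterns: stems with 1 vowel add -ar; stems with 2 vowels add de- … -ir around the stem.
So dadibzuh → dadibzuhim.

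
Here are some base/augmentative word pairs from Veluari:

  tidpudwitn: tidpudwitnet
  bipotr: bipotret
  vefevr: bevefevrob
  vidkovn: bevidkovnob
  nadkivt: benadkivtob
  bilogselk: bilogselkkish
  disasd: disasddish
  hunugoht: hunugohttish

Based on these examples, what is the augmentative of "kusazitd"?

kusazitdet

bipotr and vefevr both end in -r yet inflect differently (bipotret, bevefevrob), so the final letter is not what conditions the rule; the second-to-last letter is.
"kusazitd" has second-to-last letter 't'. The stems whose second-to-last letter is 't' (tidpudwitn → tidpudwitnet, bipotr → bipotret) add -et.
So kusazitd → kusazitdet.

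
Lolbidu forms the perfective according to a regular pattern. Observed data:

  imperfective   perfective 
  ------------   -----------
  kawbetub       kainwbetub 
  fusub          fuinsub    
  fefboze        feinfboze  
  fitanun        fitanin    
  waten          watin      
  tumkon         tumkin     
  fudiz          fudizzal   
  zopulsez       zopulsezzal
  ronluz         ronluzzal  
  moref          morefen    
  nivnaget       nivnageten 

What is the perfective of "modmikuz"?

modmikuzzal

kawbetub and fitanun both have last vowel 'u' yet inflect differently (kainwbetub, fitanin), so the last vowel is not what conditions the rule; the final letter is.
"modmikuz" ends in -z. The stems ending in -z (fudiz → fudizzal, zopulsez → zopulsezzal, ronluz → ronluzzal) double the final consonant and add -al.
The other patterns: stems ending in -b or -e insert -in- after the first vowel; stems ending in -n change the last vowel to 'i'; stems ending in -f or -t add -en.
So modmikuz → modmikuzzal.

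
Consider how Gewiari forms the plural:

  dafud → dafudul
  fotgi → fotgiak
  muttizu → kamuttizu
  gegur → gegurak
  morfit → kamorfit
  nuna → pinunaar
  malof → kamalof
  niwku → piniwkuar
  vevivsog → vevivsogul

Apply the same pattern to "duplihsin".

muttizu and niwku both end in -u yet inflect differently (kamuttizu, piniwkuar), so the final letter is not what conditions the rule; the first letter is.
"duplihsin" begins with d-. The one such stem in the data (dafud → dafudul) adds -ul, so the same rule applies.
So duplihsin → duplihsinul.

duplihsinul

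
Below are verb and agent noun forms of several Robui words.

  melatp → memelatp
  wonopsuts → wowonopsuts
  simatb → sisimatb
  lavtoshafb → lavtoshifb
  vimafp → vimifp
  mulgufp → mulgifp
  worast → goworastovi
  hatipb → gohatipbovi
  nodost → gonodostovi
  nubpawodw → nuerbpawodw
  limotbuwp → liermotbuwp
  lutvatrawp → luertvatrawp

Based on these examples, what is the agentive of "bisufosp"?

gobisufospovi

simatb and lavtoshafb both end in -b yet inflect differently (sisimatb, lavtoshifb), so the final letter is not what conditions the rule; the second-to-last letter is.
"bisufosp" has second-to-last letter 's'. The stems whose second-to-last letter is 's' (worast → goworastovi, nodost → gonodostovi) add go- … -ovi around the stem.
So bisufosp → gobisufospovi.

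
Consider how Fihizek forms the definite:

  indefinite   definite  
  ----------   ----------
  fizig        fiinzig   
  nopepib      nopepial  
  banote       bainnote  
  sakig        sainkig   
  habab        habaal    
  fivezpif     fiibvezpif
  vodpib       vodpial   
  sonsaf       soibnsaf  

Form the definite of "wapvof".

"wapvof" ends in -f. The stems ending in -f (fivezpif → fiibvezpif, sonsaf → soibnsaf) insert -ib- after the first vowel.
So wapvof → waibpvof.

waibpvof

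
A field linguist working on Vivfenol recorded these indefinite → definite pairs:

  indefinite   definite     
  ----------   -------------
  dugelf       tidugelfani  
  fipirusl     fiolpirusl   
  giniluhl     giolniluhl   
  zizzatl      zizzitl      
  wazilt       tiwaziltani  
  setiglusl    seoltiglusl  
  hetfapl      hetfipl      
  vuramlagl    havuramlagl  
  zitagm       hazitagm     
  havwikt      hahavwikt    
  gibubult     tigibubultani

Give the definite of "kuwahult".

setiglusl and zizzatl both end in -l yet inflect differently (seoltiglusl, zizzitl), so the final letter is not what conditions the rule; the second-to-last letter is.
"kuwahult" has second-to-last letter 'l'. The stems whose second-to-last letter is 'l' (dugelf → tidugelfani, wazilt → tiwaziltani, gibubult → tigibubultani) add ti- … -ani around the stem.
So kuwahult → tikuwahultani.

tikuwahultani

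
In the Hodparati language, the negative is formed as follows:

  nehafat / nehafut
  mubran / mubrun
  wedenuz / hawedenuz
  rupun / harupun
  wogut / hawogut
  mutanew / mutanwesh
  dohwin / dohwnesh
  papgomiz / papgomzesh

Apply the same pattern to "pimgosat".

mubran and rupun both end in -n yet inflect differently (mubrun, harupun), so the final letter is not what conditions the rule; the last vowel is.
"pimgosat" has last vowel 'a'. The stems whose last vowel is 'a' (nehafat → nehafut, mubran → mubrun) change the last vowel to 'u'.
So pimgosat → pimgosut.

pimgosut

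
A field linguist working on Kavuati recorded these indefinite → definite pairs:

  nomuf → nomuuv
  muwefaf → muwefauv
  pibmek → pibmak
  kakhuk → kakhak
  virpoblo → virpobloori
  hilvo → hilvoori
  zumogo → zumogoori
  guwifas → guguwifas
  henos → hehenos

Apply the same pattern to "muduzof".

muduzouv

nomuf and kakhuk both have last vowel 'u' yet inflect differently (nomuuv, kakhak), so the last vowel is not what conditions the rule; the final letter is.
"muduzof" ends in -f. The stems ending in -f (nomuf → nomuuv, muwefaf → muwefauv) drop the final letter and add -uv.
The other patterns: stems ending in -k change the last vowel to 'a'; stems ending in -o add -ori; stems ending in -s repeat the first consonant+vowel as a prefix.
So muduzof → muduzouv.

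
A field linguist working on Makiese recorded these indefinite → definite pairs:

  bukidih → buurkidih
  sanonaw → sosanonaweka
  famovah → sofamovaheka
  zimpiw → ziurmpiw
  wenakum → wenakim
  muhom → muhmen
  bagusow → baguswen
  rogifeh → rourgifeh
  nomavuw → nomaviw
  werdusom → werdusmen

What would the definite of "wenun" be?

"wenun" has last vowel 'u'. The stems whose last vowel is 'u' (nomavuw → nomaviw, wenakum → wenakim) change the last vowel to 'i'.
So wenun → wenin.

wenin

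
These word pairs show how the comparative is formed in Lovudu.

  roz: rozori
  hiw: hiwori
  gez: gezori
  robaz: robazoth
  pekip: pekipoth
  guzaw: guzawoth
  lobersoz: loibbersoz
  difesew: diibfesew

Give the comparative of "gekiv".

roz and robaz both end in -z yet inflect differently (rozori, robazoth), so the final letter is not what conditions the rule; the number of vowels is.
"gekiv" has 2 vowels. The stems with 2 vowels (robaz → robazoth, pekip → pekipoth, guzaw → guzawoth) add -oth.
The other patterns: stems with 1 vowel add -ori; stems with 3 vowels insert -ib- after the first vowel.
So gekiv → gekivoth.

gekivoth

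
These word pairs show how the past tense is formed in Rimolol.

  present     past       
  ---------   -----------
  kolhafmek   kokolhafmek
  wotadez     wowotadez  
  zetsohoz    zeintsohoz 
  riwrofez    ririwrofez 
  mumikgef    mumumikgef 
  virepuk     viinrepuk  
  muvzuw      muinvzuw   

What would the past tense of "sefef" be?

sesefef

wotadez and zetsohoz both end in -z yet inflect differently (wowotadez, zeintsohoz), so the final letter is not what conditions the rule; the last vowel is.
"sefef" has last vowel 'e'. The stems whose last vowel is 'e' (mumikgef → mumumikgef, kolhafmek → kokolhafmek, wotadez → wowotadez) repeat the first consonant+vowel as a prefix.
The other pattern: stems whose last vowel is 'o' or 'u' insert -in- after the first vowel.
So sefef → sesefef.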